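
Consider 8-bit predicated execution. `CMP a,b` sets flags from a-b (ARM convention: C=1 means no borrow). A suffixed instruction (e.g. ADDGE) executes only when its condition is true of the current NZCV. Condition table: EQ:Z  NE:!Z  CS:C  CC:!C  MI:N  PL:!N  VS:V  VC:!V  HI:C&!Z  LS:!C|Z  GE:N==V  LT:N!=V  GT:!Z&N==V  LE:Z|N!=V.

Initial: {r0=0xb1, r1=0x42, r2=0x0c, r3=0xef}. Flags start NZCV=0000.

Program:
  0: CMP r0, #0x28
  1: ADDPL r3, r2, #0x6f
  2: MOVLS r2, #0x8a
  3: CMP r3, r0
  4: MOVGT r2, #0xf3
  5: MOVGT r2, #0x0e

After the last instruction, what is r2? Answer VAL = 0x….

0: ✓ CMP  NZCV=1010
1: · ADDPL
2: · MOVLS
3: ✓ CMP  NZCV=0010
4: ✓ MOVGT  r2←0xf3
5: ✓ MOVGT  r2←0x0e

VAL = 0x0e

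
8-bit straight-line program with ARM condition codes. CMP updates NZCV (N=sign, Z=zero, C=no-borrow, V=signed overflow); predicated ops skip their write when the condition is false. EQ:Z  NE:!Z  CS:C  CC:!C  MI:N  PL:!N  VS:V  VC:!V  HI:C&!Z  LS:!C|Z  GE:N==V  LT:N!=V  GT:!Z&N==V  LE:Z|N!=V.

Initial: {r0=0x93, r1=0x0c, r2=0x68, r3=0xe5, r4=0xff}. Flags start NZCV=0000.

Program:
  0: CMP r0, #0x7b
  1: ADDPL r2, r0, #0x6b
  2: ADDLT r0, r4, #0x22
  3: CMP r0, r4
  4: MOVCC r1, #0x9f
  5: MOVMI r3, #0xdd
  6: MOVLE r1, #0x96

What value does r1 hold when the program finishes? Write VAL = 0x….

VAL = 0x9f

[0] flags=0011 → (cmp)
[1] flags=0011 PL?T → r2=0xfe
[2] flags=0011 LT?T → r0=0x21
[3] flags=0000 → (cmp)
[4] flags=0000 CC?T → r1=0x9f
[5] flags=0000 MI?F → skip
[6] flags=0000 LE?F → skip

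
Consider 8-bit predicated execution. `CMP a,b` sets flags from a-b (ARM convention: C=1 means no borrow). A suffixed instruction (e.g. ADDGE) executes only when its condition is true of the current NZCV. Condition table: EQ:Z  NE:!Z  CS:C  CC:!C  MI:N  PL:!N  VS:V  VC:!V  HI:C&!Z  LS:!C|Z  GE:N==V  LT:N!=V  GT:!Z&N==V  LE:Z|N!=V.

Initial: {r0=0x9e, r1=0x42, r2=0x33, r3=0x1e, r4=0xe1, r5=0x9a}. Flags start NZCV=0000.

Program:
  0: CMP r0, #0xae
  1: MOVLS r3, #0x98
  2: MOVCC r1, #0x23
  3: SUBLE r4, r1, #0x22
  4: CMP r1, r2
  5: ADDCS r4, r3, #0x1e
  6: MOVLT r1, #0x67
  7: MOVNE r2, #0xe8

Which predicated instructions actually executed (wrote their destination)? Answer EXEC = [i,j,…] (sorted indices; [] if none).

EXEC = [1,2,3,6,7]

0: ✓ CMP  NZCV=1000
1: ✓ MOVLS  r3←0x98
2: ✓ MOVCC  r1←0x23
3: ✓ SUBLE  r4←0x01
4: ✓ CMP  NZCV=1000
5: · ADDCS
6: ✓ MOVLT  r1←0x67
7: ✓ MOVNE  r2←0xe8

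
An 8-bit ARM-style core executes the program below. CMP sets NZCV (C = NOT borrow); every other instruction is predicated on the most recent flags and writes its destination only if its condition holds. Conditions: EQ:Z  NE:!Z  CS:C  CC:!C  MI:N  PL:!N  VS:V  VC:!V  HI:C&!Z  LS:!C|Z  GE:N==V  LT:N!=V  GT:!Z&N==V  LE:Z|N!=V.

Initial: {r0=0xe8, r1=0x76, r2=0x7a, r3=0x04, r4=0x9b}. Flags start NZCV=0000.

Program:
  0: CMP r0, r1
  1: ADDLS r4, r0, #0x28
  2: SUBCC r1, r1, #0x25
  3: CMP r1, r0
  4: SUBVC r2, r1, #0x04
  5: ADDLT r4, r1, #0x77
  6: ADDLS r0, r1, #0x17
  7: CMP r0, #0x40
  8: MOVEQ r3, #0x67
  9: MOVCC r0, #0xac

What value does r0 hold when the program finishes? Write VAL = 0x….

VAL = 0x8d

[0] flags=0011 → (cmp)
[1] flags=0011 LS?F → skip
[2] flags=0011 CC?F → skip
[3] flags=1001 → (cmp)
[4] flags=1001 VC?F → skip
[5] flags=1001 LT?F → skip
[6] flags=1001 LS?T → r0=0x8d
[7] flags=0011 → (cmp)
[8] flags=0011 EQ?F → skip
[9] flags=0011 CC?F → skip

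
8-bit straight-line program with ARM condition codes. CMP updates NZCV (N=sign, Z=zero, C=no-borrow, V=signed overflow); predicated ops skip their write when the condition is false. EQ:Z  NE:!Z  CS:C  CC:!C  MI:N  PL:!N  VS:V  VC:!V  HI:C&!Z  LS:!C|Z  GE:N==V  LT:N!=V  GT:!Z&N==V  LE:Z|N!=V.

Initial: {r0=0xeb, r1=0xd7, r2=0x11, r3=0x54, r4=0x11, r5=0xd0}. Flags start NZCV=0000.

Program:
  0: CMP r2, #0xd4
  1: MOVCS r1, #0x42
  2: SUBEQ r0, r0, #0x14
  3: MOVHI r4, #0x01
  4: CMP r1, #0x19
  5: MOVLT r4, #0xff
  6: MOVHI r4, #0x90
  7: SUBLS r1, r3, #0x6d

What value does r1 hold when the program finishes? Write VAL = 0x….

0: ✓ CMP  NZCV=0000
1: · MOVCS
2: · SUBEQ
3: · MOVHI
4: ✓ CMP  NZCV=1010
5: ✓ MOVLT  r4←0xff
6: ✓ MOVHI  r4←0x90
7: · SUBLS

VAL = 0xd7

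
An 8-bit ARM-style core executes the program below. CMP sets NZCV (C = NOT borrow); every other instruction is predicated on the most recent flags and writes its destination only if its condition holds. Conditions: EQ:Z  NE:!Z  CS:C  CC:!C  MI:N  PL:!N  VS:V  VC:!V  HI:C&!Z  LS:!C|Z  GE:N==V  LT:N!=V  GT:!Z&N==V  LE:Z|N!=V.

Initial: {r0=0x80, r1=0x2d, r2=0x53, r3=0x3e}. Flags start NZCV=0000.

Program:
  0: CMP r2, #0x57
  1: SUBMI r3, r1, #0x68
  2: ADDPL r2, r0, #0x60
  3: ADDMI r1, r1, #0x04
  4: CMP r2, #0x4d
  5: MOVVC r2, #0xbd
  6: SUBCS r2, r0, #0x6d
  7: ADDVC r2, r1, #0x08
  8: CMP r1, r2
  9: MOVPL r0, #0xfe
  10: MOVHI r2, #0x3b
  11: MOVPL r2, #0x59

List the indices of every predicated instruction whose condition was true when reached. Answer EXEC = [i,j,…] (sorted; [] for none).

EXEC = [1,3,5,6,7]

[0] flags=1000 → (cmp)
[1] flags=1000 MI?T → r3=0xc5
[2] flags=1000 PL?F → skip
[3] flags=1000 MI?T → r1=0x31
[4] flags=0010 → (cmp)
[5] flags=0010 VC?T → r2=0xbd
[6] flags=0010 CS?T → r2=0x13
[7] flags=0010 VC?T → r2=0x39
[8] flags=1000 → (cmp)
[9] flags=1000 PL?F → skip
[10] flags=1000 HI?F → skip
[11] flags=1000 PL?F → skip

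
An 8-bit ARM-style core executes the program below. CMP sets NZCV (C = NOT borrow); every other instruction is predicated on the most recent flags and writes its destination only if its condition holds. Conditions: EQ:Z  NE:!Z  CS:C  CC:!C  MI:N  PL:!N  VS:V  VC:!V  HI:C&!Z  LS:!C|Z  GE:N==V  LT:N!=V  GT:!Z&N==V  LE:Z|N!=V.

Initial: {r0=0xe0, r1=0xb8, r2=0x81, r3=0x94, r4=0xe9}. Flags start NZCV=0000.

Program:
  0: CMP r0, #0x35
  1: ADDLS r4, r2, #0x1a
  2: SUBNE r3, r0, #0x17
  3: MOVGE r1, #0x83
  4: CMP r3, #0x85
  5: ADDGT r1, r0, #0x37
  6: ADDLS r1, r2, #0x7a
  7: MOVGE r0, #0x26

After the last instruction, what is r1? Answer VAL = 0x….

VAL = 0x17

0: ✓ CMP  NZCV=1010
1: · ADDLS
2: ✓ SUBNE  r3←0xc9
3: · MOVGE
4: ✓ CMP  NZCV=0010
5: ✓ ADDGT  r1←0x17
6: · ADDLS
7: ✓ MOVGE  r0←0x26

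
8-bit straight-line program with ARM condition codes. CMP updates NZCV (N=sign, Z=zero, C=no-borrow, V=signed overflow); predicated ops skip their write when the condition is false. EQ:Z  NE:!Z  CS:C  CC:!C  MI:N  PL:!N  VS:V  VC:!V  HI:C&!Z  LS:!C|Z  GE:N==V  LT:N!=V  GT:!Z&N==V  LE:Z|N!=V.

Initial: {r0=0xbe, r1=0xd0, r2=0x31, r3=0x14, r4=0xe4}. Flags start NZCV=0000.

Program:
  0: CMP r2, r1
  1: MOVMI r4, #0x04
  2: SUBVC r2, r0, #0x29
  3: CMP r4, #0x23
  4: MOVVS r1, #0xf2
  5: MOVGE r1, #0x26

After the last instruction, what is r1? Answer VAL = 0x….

0: ✓ CMP  NZCV=0000
1: · MOVMI
2: ✓ SUBVC  r2←0x95
3: ✓ CMP  NZCV=1010
4: · MOVVS
5: · MOVGE

VAL = 0xd0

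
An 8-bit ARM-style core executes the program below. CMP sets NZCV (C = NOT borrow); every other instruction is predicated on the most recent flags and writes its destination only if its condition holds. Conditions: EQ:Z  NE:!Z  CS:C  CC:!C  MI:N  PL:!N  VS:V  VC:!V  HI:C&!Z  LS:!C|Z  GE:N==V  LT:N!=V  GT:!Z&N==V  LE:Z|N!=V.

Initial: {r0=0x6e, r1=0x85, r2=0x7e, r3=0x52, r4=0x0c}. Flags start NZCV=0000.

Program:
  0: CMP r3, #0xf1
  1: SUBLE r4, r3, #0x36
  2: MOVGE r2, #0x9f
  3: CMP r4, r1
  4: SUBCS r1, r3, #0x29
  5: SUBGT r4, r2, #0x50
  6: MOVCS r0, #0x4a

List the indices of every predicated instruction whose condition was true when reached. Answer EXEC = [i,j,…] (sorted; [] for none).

[0] flags=0000 → (cmp)
[1] flags=0000 LE?F → skip
[2] flags=0000 GE?T → r2=0x9f
[3] flags=1001 → (cmp)
[4] flags=1001 CS?F → skip
[5] flags=1001 GT?T → r4=0x4f
[6] flags=1001 CS?F → skip

EXEC = [2,5]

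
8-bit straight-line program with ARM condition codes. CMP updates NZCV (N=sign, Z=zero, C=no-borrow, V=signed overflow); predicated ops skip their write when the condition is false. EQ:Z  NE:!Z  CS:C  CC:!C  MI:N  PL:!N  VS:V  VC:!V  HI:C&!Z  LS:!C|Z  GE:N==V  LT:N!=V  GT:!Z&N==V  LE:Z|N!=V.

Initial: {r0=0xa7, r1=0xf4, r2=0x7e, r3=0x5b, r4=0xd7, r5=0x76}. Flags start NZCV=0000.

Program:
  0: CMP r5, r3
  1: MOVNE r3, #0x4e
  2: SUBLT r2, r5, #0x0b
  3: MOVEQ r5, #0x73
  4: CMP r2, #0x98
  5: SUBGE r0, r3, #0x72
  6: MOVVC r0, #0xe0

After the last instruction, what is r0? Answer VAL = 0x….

VAL = 0xdc

0: ✓ CMP  NZCV=0010
1: ✓ MOVNE  r3←0x4e
2: · SUBLT
3: · MOVEQ
4: ✓ CMP  NZCV=1001
5: ✓ SUBGE  r0←0xdc
6: · MOVVC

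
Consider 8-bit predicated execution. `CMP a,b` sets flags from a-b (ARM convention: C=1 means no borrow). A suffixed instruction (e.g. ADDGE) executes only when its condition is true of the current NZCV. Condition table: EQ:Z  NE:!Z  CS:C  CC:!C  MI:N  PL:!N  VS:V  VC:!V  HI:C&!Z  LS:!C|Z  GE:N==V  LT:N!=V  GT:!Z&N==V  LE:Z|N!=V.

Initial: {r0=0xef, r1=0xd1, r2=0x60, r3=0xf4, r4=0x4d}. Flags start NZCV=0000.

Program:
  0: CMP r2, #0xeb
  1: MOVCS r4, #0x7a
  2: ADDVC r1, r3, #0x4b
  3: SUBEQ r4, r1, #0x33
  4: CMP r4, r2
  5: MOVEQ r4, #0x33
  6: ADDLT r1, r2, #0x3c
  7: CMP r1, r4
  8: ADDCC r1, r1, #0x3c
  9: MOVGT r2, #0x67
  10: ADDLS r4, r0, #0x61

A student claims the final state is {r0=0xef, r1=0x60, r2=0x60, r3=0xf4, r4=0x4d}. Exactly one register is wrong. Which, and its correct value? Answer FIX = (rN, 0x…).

0: ✓ CMP  NZCV=0000
1: · MOVCS
2: ✓ ADDVC  r1←0x3f
3: · SUBEQ
4: ✓ CMP  NZCV=1000
5: · MOVEQ
6: ✓ ADDLT  r1←0x9c
7: ✓ CMP  NZCV=0011
8: · ADDCC
9: · MOVGT
10: · ADDLS

FIX = (r1, 0x9c)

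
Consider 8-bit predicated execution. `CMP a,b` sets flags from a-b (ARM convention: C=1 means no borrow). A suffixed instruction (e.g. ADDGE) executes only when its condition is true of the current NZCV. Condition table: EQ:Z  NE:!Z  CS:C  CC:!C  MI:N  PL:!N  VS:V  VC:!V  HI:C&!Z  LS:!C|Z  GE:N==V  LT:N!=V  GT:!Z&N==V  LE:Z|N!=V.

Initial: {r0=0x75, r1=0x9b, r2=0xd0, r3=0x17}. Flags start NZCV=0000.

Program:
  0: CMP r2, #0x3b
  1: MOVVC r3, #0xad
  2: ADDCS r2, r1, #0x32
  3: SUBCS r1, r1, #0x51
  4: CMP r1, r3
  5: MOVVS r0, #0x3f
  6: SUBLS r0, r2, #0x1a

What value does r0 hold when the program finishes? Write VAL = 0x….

VAL = 0xb3

[0] flags=1010 → (cmp)
[1] flags=1010 VC?T → r3=0xad
[2] flags=1010 CS?T → r2=0xcd
[3] flags=1010 CS?T → r1=0x4a
[4] flags=1001 → (cmp)
[5] flags=1001 VS?T → r0=0x3f
[6] flags=1001 LS?T → r0=0xb3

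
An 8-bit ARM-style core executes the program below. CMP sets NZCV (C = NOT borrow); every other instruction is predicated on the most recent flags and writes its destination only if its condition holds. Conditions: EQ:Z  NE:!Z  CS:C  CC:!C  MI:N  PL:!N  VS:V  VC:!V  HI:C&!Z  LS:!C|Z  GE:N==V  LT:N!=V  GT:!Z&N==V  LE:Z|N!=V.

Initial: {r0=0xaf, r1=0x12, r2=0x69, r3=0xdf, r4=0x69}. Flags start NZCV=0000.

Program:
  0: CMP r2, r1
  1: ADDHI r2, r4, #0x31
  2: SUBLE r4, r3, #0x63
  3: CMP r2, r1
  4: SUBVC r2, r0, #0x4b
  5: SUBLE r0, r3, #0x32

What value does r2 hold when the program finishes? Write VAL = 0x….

VAL = 0x64

0: ✓ CMP  NZCV=0010
1: ✓ ADDHI  r2←0x9a
2: · SUBLE
3: ✓ CMP  NZCV=1010
4: ✓ SUBVC  r2←0x64
5: ✓ SUBLE  r0←0xad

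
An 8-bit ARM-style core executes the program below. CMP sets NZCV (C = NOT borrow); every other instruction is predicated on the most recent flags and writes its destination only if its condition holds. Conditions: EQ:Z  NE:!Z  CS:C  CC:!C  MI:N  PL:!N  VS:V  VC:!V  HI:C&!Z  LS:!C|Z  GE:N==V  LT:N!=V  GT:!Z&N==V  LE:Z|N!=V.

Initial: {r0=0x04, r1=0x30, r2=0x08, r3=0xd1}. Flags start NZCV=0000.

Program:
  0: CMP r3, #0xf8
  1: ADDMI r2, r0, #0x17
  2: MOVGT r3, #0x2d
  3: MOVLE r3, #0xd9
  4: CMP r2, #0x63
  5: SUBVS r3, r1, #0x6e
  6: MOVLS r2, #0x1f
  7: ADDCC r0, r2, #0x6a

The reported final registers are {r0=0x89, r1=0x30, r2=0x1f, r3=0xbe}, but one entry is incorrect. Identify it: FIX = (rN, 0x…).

FIX = (r3, 0xd9)

0: ✓ CMP  NZCV=1000
1: ✓ ADDMI  r2←0x1b
2: · MOVGT
3: ✓ MOVLE  r3←0xd9
4: ✓ CMP  NZCV=1000
5: · SUBVS
6: ✓ MOVLS  r2←0x1f
7: ✓ ADDCC  r0←0x89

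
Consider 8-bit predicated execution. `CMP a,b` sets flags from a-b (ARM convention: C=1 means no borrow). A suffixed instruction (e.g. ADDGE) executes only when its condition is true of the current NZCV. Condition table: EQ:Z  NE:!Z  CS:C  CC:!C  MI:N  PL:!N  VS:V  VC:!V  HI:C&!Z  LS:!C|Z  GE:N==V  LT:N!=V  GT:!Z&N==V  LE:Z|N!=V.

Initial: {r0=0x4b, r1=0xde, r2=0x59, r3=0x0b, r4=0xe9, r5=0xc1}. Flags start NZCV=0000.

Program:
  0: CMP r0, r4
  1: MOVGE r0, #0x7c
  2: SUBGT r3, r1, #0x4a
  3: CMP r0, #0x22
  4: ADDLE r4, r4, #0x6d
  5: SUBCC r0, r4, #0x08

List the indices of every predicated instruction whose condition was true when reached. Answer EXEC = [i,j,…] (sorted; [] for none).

EXEC = [1,2]

[0] flags=0000 → (cmp)
[1] flags=0000 GE?T → r0=0x7c
[2] flags=0000 GT?T → r3=0x94
[3] flags=0010 → (cmp)
[4] flags=0010 LE?F → skip
[5] flags=0010 CC?F → skip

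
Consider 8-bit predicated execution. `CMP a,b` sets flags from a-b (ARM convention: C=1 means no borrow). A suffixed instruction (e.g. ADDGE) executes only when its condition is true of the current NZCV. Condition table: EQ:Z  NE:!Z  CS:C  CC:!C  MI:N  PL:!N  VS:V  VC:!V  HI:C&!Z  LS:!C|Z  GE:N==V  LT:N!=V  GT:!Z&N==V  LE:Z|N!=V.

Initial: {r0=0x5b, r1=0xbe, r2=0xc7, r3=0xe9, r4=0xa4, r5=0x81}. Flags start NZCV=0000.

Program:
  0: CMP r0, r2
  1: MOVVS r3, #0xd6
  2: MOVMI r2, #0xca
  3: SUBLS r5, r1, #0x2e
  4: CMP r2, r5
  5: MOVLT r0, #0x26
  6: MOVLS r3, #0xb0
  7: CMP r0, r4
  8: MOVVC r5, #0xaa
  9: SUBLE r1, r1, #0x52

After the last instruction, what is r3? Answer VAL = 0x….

[0] flags=1001 → (cmp)
[1] flags=1001 VS?T → r3=0xd6
[2] flags=1001 MI?T → r2=0xca
[3] flags=1001 LS?T → r5=0x90
[4] flags=0010 → (cmp)
[5] flags=0010 LT?F → skip
[6] flags=0010 LS?F → skip
[7] flags=1001 → (cmp)
[8] flags=1001 VC?F → skip
[9] flags=1001 LE?F → skip

VAL = 0xd6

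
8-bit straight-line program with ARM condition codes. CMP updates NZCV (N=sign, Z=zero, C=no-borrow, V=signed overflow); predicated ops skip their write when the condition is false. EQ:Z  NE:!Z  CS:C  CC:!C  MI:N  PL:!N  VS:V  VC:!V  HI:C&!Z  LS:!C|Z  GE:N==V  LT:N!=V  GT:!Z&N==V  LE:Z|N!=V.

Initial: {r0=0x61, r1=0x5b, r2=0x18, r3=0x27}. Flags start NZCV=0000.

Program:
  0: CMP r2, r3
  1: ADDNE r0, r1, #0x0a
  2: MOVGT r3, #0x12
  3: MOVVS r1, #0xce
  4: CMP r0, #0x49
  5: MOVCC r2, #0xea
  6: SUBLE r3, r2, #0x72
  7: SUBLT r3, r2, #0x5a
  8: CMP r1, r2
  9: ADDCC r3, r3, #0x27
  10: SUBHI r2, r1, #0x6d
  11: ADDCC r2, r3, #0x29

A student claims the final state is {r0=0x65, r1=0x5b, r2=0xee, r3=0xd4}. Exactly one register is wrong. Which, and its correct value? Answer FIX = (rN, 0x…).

[0] flags=1000 → (cmp)
[1] flags=1000 NE?T → r0=0x65
[2] flags=1000 GT?F → skip
[3] flags=1000 VS?F → skip
[4] flags=0010 → (cmp)
[5] flags=0010 CC?F → skip
[6] flags=0010 LE?F → skip
[7] flags=0010 LT?F → skip
[8] flags=0010 → (cmp)
[9] flags=0010 CC?F → skip
[10] flags=0010 HI?T → r2=0xee
[11] flags=0010 CC?F → skip

FIX = (r3, 0x27)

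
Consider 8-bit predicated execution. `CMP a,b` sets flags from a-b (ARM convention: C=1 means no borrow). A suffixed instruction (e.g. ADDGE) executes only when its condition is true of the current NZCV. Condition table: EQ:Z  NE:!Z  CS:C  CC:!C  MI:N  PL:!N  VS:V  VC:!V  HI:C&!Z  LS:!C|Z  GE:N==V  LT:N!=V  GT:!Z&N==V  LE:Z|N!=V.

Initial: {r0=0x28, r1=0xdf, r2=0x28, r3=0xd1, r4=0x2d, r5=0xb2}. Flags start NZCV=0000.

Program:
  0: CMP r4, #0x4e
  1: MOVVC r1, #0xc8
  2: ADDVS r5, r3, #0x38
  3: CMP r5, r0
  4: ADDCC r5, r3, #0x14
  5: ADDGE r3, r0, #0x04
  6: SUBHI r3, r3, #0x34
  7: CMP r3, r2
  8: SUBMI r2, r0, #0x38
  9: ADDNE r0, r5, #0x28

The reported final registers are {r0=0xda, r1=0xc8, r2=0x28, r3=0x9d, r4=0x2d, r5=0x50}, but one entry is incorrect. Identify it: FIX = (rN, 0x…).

FIX = (r5, 0xb2)

[0] flags=1000 → (cmp)
[1] flags=1000 VC?T → r1=0xc8
[2] flags=1000 VS?F → skip
[3] flags=1010 → (cmp)
[4] flags=1010 CC?F → skip
[5] flags=1010 GE?F → skip
[6] flags=1010 HI?T → r3=0x9d
[7] flags=0011 → (cmp)
[8] flags=0011 MI?F → skip
[9] flags=0011 NE?T → r0=0xda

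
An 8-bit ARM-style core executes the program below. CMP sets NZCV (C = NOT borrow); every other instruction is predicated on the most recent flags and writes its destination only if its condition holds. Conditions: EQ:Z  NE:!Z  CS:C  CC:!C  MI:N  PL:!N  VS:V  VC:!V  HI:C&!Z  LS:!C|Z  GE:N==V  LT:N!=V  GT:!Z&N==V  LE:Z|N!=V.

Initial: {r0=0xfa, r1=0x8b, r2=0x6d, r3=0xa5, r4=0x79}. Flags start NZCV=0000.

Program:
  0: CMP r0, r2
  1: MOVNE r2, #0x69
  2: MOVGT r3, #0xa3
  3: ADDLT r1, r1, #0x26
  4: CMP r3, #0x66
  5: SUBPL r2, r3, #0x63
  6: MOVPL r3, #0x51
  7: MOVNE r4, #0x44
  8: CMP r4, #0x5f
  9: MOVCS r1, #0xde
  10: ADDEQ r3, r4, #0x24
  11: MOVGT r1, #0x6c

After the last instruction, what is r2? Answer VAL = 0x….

VAL = 0x42

0: ✓ CMP  NZCV=1010
1: ✓ MOVNE  r2←0x69
2: · MOVGT
3: ✓ ADDLT  r1←0xb1
4: ✓ CMP  NZCV=0011
5: ✓ SUBPL  r2←0x42
6: ✓ MOVPL  r3←0x51
7: ✓ MOVNE  r4←0x44
8: ✓ CMP  NZCV=1000
9: · MOVCS
10: · ADDEQ
11: · MOVGT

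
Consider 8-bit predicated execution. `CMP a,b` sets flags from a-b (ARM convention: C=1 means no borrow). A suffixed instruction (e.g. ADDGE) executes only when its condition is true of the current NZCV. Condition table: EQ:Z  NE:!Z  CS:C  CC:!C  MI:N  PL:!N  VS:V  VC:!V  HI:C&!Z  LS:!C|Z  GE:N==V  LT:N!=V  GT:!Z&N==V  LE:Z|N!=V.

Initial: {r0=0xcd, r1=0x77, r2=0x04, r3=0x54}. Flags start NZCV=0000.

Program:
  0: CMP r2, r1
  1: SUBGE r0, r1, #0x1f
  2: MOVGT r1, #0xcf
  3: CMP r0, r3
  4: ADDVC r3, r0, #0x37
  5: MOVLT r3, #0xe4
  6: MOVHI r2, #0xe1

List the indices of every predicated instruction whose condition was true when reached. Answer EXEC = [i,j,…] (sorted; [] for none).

EXEC = [5,6]

0: ✓ CMP  NZCV=1000
1: · SUBGE
2: · MOVGT
3: ✓ CMP  NZCV=0011
4: · ADDVC
5: ✓ MOVLT  r3←0xe4
6: ✓ MOVHI  r2←0xe1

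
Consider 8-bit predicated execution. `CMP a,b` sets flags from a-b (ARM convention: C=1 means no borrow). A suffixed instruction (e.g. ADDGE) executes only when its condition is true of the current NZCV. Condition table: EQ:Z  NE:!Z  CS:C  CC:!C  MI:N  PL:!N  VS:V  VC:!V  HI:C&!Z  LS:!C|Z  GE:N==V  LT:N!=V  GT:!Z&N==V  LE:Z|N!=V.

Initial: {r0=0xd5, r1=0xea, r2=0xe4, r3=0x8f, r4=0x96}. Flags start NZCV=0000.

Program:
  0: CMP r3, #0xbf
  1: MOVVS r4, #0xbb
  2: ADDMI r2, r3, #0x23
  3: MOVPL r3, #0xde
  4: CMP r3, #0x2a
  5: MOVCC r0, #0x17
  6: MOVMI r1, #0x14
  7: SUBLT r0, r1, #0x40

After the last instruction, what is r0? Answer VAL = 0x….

[0] flags=1000 → (cmp)
[1] flags=1000 VS?F → skip
[2] flags=1000 MI?T → r2=0xb2
[3] flags=1000 PL?F → skip
[4] flags=0011 → (cmp)
[5] flags=0011 CC?F → skip
[6] flags=0011 MI?F → skip
[7] flags=0011 LT?T → r0=0xaa

VAL = 0xaa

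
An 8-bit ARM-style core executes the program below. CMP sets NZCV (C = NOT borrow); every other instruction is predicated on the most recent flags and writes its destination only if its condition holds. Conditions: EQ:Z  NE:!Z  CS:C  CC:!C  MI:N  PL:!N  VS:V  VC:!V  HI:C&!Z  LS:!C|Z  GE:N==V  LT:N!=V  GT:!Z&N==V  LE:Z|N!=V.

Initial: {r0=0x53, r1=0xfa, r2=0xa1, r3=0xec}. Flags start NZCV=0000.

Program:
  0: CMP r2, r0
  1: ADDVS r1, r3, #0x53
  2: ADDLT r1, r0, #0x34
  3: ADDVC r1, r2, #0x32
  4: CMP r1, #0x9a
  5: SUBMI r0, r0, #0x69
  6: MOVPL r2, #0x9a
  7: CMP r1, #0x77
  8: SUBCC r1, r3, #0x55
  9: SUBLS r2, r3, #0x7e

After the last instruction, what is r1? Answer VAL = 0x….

VAL = 0x87

[0] flags=0011 → (cmp)
[1] flags=0011 VS?T → r1=0x3f
[2] flags=0011 LT?T → r1=0x87
[3] flags=0011 VC?F → skip
[4] flags=1000 → (cmp)
[5] flags=1000 MI?T → r0=0xea
[6] flags=1000 PL?F → skip
[7] flags=0011 → (cmp)
[8] flags=0011 CC?F → skip
[9] flags=0011 LS?F → skip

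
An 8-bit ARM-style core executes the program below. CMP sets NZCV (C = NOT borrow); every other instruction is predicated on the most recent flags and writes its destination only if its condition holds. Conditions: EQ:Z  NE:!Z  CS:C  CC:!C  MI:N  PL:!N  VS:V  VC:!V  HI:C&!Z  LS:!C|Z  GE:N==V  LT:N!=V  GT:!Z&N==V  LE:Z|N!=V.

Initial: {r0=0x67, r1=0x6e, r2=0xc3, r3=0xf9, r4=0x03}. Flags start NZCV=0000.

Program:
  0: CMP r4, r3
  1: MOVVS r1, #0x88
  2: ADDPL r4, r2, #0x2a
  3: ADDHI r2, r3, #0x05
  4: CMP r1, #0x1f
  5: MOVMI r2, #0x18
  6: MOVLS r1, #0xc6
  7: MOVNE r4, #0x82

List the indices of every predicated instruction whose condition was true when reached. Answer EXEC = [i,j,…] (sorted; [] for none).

[0] flags=0000 → (cmp)
[1] flags=0000 VS?F → skip
[2] flags=0000 PL?T → r4=0xed
[3] flags=0000 HI?F → skip
[4] flags=0010 → (cmp)
[5] flags=0010 MI?F → skip
[6] flags=0010 LS?F → skip
[7] flags=0010 NE?T → r4=0x82

EXEC = [2,7]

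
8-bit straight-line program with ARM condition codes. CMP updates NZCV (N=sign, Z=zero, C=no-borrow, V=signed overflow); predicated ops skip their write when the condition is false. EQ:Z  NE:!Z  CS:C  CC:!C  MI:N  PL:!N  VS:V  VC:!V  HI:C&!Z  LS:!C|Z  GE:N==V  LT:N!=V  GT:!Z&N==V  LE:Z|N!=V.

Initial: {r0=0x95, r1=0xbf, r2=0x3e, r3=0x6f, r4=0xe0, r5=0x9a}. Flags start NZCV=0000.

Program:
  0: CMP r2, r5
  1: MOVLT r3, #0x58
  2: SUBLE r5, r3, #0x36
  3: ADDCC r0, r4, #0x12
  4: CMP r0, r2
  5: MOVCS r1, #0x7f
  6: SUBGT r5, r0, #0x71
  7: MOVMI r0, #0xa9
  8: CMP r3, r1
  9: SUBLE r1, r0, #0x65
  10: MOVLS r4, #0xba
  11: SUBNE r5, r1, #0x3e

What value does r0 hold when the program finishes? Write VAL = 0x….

VAL = 0xa9

[0] flags=1001 → (cmp)
[1] flags=1001 LT?F → skip
[2] flags=1001 LE?F → skip
[3] flags=1001 CC?T → r0=0xf2
[4] flags=1010 → (cmp)
[5] flags=1010 CS?T → r1=0x7f
[6] flags=1010 GT?F → skip
[7] flags=1010 MI?T → r0=0xa9
[8] flags=1000 → (cmp)
[9] flags=1000 LE?T → r1=0x44
[10] flags=1000 LS?T → r4=0xba
[11] flags=1000 NE?T → r5=0x06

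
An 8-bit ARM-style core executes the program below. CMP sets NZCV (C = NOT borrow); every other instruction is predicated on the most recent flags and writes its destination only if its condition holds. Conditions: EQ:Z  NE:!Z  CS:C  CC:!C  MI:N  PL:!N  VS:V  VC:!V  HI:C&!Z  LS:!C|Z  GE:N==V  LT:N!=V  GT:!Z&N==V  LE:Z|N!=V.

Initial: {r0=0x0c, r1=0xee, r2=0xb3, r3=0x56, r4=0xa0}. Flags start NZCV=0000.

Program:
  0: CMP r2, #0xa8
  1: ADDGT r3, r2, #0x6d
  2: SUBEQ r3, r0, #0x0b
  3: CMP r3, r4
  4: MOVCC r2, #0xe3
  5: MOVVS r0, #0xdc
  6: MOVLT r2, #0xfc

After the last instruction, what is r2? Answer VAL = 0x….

[0] flags=0010 → (cmp)
[1] flags=0010 GT?T → r3=0x20
[2] flags=0010 EQ?F → skip
[3] flags=1001 → (cmp)
[4] flags=1001 CC?T → r2=0xe3
[5] flags=1001 VS?T → r0=0xdc
[6] flags=1001 LT?F → skip

VAL = 0xe3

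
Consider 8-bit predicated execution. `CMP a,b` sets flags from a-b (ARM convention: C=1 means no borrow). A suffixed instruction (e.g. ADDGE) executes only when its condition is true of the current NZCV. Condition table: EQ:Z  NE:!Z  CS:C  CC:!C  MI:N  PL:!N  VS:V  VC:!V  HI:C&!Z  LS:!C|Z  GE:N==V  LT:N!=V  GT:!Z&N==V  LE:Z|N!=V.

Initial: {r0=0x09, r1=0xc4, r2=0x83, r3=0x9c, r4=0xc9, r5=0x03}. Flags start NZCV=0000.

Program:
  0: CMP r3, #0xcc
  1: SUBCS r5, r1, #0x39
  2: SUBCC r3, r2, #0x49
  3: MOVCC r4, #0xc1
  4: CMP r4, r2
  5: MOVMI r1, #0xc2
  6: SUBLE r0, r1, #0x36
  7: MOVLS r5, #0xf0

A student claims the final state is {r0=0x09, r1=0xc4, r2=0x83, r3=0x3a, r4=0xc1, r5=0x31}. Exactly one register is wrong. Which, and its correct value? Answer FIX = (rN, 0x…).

FIX = (r5, 0x03)

0: ✓ CMP  NZCV=1000
1: · SUBCS
2: ✓ SUBCC  r3←0x3a
3: ✓ MOVCC  r4←0xc1
4: ✓ CMP  NZCV=0010
5: · MOVMI
6: · SUBLE
7: · MOVLS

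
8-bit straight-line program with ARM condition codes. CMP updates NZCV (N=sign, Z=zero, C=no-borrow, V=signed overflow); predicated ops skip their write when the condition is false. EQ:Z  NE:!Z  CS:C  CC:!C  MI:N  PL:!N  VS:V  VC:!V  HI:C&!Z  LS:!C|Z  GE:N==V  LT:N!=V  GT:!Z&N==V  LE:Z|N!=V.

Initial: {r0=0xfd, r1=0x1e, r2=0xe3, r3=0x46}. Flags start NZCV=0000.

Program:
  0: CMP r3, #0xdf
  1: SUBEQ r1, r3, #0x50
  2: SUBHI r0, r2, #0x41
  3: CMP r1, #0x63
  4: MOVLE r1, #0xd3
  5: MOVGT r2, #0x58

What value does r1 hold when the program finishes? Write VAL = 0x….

[0] flags=0000 → (cmp)
[1] flags=0000 EQ?F → skip
[2] flags=0000 HI?F → skip
[3] flags=1000 → (cmp)
[4] flags=1000 LE?T → r1=0xd3
[5] flags=1000 GT?F → skip

VAL = 0xd3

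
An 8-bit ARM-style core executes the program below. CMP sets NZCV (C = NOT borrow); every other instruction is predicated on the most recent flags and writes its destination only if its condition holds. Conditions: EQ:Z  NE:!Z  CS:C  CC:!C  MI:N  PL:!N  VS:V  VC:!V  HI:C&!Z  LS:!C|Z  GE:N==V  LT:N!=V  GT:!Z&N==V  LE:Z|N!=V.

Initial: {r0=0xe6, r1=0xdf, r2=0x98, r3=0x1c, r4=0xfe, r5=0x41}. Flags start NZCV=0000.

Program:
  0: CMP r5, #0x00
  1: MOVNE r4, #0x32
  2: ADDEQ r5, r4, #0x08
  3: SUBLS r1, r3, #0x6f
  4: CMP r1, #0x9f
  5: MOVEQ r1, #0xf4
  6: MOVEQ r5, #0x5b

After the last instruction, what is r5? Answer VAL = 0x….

0: ✓ CMP  NZCV=0010
1: ✓ MOVNE  r4←0x32
2: · ADDEQ
3: · SUBLS
4: ✓ CMP  NZCV=0010
5: · MOVEQ
6: · MOVEQ

VAL = 0x41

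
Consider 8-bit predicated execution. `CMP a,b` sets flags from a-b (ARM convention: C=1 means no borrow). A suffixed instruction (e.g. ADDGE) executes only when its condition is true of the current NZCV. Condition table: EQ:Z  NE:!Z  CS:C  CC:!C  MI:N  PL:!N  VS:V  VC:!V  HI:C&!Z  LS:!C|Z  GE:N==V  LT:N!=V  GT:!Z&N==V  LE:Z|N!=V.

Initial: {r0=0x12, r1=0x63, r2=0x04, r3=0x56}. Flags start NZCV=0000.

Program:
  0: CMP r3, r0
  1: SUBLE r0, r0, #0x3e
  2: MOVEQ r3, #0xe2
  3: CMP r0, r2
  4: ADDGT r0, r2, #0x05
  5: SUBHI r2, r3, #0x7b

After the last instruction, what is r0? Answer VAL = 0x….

VAL = 0x09

0: ✓ CMP  NZCV=0010
1: · SUBLE
2: · MOVEQ
3: ✓ CMP  NZCV=0010
4: ✓ ADDGT  r0←0x09
5: ✓ SUBHI  r2←0xdb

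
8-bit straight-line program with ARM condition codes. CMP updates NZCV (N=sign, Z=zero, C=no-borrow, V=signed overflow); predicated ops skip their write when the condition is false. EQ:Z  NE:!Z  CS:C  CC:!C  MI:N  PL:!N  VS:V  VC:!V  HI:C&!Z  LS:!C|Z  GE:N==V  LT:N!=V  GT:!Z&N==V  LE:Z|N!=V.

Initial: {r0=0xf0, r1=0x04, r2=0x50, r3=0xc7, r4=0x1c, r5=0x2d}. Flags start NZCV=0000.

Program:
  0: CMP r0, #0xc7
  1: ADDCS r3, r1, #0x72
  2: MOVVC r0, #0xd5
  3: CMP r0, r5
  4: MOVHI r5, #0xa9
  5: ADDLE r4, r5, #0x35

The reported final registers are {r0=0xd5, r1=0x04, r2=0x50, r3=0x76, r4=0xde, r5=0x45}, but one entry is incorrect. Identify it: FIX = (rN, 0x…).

[0] flags=0010 → (cmp)
[1] flags=0010 CS?T → r3=0x76
[2] flags=0010 VC?T → r0=0xd5
[3] flags=1010 → (cmp)
[4] flags=1010 HI?T → r5=0xa9
[5] flags=1010 LE?T → r4=0xde

FIX = (r5, 0xa9)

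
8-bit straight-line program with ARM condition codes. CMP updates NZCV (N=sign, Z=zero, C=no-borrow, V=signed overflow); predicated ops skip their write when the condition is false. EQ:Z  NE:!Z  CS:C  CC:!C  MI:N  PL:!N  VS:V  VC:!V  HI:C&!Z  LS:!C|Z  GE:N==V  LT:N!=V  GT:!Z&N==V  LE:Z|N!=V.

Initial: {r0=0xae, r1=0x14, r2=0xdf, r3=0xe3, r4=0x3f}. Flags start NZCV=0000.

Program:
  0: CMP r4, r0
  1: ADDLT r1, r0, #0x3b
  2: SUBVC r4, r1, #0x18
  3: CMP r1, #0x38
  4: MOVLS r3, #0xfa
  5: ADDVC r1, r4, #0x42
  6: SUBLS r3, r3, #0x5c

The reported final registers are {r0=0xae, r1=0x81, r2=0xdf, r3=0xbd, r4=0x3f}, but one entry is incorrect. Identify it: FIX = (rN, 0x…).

FIX = (r3, 0x9e)

0: ✓ CMP  NZCV=1001
1: · ADDLT
2: · SUBVC
3: ✓ CMP  NZCV=1000
4: ✓ MOVLS  r3←0xfa
5: ✓ ADDVC  r1←0x81
6: ✓ SUBLS  r3←0x9e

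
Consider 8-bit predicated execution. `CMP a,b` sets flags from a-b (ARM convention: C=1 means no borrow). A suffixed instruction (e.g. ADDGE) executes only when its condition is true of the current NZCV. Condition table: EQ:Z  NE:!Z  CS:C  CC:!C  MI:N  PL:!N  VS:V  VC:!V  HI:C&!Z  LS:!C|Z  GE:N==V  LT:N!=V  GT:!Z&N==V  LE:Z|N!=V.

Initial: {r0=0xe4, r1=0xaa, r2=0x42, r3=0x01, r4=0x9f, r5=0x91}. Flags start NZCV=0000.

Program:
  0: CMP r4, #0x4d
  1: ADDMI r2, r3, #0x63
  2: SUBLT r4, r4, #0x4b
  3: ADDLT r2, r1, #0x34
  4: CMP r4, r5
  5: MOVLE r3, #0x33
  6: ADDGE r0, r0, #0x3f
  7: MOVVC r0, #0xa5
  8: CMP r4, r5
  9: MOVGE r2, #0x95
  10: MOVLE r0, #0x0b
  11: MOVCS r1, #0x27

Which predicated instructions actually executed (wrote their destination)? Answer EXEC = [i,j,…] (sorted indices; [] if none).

0: ✓ CMP  NZCV=0011
1: · ADDMI
2: ✓ SUBLT  r4←0x54
3: ✓ ADDLT  r2←0xde
4: ✓ CMP  NZCV=1001
5: · MOVLE
6: ✓ ADDGE  r0←0x23
7: · MOVVC
8: ✓ CMP  NZCV=1001
9: ✓ MOVGE  r2←0x95
10: · MOVLE
11: · MOVCS

EXEC = [2,3,6,9]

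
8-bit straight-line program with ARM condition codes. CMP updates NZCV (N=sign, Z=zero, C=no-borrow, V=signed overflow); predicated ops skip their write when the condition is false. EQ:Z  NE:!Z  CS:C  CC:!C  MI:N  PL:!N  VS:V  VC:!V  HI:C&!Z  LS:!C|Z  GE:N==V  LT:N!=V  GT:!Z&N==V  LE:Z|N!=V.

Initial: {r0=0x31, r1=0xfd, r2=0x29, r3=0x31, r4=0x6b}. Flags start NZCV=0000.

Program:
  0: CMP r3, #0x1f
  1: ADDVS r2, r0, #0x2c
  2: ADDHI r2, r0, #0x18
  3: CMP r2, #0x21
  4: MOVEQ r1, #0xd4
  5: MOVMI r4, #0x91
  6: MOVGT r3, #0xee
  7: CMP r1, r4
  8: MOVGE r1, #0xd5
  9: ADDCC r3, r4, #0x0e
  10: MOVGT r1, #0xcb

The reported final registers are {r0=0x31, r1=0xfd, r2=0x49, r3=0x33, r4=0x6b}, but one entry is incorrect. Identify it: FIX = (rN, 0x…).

[0] flags=0010 → (cmp)
[1] flags=0010 VS?F → skip
[2] flags=0010 HI?T → r2=0x49
[3] flags=0010 → (cmp)
[4] flags=0010 EQ?F → skip
[5] flags=0010 MI?F → skip
[6] flags=0010 GT?T → r3=0xee
[7] flags=1010 → (cmp)
[8] flags=1010 GE?F → skip
[9] flags=1010 CC?F → skip
[10] flags=1010 GT?F → skip

FIX = (r3, 0xee)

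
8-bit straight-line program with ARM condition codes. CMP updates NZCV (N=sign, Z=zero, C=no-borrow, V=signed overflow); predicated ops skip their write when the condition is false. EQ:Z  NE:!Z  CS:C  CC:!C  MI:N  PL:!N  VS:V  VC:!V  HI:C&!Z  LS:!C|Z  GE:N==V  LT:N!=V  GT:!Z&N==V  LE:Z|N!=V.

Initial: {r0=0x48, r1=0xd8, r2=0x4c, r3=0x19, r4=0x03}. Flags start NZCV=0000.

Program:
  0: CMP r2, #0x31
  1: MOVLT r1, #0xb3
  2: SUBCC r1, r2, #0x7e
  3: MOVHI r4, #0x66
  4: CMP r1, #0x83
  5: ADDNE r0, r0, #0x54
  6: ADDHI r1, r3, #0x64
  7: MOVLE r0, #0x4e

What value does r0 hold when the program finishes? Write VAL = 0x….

VAL = 0x9c

0: ✓ CMP  NZCV=0010
1: · MOVLT
2: · SUBCC
3: ✓ MOVHI  r4←0x66
4: ✓ CMP  NZCV=0010
5: ✓ ADDNE  r0←0x9c
6: ✓ ADDHI  r1←0x7d
7: · MOVLE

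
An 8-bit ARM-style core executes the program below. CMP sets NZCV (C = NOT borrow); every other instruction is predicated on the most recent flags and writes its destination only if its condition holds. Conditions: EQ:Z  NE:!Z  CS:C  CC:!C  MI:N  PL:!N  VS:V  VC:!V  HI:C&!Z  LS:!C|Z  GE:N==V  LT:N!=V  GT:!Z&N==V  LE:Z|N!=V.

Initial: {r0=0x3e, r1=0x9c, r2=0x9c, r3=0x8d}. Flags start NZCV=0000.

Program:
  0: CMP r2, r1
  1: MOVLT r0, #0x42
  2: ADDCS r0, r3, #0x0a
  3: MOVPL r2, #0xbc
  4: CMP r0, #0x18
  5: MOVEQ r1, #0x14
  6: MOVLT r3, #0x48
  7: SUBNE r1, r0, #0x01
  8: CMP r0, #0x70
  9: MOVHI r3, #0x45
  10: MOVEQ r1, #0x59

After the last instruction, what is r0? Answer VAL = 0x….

[0] flags=0110 → (cmp)
[1] flags=0110 LT?F → skip
[2] flags=0110 CS?T → r0=0x97
[3] flags=0110 PL?T → r2=0xbc
[4] flags=0011 → (cmp)
[5] flags=0011 EQ?F → skip
[6] flags=0011 LT?T → r3=0x48
[7] flags=0011 NE?T → r1=0x96
[8] flags=0011 → (cmp)
[9] flags=0011 HI?T → r3=0x45
[10] flags=0011 EQ?F → skip

VAL = 0x97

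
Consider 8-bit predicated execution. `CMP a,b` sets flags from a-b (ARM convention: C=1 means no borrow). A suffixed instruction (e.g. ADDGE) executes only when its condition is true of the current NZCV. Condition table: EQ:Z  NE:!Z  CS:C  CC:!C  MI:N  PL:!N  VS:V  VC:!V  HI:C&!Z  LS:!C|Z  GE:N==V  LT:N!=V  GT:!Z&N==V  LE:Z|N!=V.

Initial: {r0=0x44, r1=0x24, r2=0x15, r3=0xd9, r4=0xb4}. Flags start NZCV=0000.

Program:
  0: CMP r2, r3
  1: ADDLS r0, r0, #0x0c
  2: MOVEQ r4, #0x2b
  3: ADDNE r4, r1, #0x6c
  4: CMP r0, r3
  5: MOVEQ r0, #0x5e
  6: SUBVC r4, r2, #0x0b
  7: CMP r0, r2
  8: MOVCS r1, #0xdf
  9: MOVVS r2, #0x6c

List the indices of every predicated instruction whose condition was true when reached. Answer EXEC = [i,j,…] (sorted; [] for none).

EXEC = [1,3,6,8]

[0] flags=0000 → (cmp)
[1] flags=0000 LS?T → r0=0x50
[2] flags=0000 EQ?F → skip
[3] flags=0000 NE?T → r4=0x90
[4] flags=0000 → (cmp)
[5] flags=0000 EQ?F → skip
[6] flags=0000 VC?T → r4=0x0a
[7] flags=0010 → (cmp)
[8] flags=0010 CS?T → r1=0xdf
[9] flags=0010 VS?F → skip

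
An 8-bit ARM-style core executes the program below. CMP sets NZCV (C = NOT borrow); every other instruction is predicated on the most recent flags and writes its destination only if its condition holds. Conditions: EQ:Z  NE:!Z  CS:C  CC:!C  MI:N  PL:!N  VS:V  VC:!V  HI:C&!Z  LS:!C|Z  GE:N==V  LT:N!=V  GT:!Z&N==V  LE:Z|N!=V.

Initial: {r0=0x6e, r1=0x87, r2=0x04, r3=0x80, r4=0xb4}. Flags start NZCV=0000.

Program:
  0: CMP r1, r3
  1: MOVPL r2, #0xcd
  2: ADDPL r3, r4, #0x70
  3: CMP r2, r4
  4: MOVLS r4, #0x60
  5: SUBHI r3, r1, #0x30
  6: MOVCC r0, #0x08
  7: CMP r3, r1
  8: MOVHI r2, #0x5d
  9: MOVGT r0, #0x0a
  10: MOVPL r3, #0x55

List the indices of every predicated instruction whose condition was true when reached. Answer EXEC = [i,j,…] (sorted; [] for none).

0: ✓ CMP  NZCV=0010
1: ✓ MOVPL  r2←0xcd
2: ✓ ADDPL  r3←0x24
3: ✓ CMP  NZCV=0010
4: · MOVLS
5: ✓ SUBHI  r3←0x57
6: · MOVCC
7: ✓ CMP  NZCV=1001
8: · MOVHI
9: ✓ MOVGT  r0←0x0a
10: · MOVPL

EXEC = [1,2,5,9]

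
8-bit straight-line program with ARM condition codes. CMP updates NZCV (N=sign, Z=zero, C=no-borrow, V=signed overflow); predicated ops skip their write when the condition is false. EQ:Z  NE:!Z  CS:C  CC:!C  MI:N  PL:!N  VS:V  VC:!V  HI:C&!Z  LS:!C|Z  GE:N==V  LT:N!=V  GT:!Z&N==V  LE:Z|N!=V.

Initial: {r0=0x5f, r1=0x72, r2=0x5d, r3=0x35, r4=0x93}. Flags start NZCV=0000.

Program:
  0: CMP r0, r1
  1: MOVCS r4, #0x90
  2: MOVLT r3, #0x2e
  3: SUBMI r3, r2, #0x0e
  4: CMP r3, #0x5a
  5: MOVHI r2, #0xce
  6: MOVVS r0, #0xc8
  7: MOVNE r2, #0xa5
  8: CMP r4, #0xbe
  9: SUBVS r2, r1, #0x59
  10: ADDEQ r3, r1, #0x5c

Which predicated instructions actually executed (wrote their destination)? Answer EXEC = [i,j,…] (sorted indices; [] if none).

EXEC = [2,3,7]

[0] flags=1000 → (cmp)
[1] flags=1000 CS?F → skip
[2] flags=1000 LT?T → r3=0x2e
[3] flags=1000 MI?T → r3=0x4f
[4] flags=1000 → (cmp)
[5] flags=1000 HI?F → skip
[6] flags=1000 VS?F → skip
[7] flags=1000 NE?T → r2=0xa5
[8] flags=1000 → (cmp)
[9] flags=1000 VS?F → skip
[10] flags=1000 EQ?F → skip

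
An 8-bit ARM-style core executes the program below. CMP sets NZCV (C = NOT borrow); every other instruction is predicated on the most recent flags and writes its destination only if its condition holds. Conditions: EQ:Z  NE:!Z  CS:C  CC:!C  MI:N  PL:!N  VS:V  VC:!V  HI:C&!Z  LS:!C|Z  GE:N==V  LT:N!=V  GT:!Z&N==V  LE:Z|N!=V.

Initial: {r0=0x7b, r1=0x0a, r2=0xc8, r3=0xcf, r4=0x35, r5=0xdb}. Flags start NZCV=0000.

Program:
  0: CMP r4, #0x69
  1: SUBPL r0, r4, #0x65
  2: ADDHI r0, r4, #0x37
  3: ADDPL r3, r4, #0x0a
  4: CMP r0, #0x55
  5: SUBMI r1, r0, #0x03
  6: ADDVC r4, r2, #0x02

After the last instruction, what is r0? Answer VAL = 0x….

0: ✓ CMP  NZCV=1000
1: · SUBPL
2: · ADDHI
3: · ADDPL
4: ✓ CMP  NZCV=0010
5: · SUBMI
6: ✓ ADDVC  r4←0xca

VAL = 0x7b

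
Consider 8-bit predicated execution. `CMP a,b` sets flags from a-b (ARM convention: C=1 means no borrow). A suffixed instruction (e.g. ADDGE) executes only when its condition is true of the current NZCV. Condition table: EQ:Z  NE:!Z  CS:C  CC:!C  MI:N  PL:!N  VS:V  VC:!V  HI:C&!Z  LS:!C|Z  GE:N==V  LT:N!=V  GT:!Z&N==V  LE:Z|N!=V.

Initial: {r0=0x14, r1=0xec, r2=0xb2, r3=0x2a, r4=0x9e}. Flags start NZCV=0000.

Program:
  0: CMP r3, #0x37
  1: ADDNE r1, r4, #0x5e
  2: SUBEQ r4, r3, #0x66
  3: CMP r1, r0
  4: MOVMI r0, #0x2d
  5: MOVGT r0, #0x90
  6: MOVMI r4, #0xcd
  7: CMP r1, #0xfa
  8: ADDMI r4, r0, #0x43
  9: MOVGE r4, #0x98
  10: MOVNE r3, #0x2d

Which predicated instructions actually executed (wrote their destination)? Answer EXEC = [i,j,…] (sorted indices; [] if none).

EXEC = [1,4,6,9,10]

0: ✓ CMP  NZCV=1000
1: ✓ ADDNE  r1←0xfc
2: · SUBEQ
3: ✓ CMP  NZCV=1010
4: ✓ MOVMI  r0←0x2d
5: · MOVGT
6: ✓ MOVMI  r4←0xcd
7: ✓ CMP  NZCV=0010
8: · ADDMI
9: ✓ MOVGE  r4←0x98
10: ✓ MOVNE  r3←0x2d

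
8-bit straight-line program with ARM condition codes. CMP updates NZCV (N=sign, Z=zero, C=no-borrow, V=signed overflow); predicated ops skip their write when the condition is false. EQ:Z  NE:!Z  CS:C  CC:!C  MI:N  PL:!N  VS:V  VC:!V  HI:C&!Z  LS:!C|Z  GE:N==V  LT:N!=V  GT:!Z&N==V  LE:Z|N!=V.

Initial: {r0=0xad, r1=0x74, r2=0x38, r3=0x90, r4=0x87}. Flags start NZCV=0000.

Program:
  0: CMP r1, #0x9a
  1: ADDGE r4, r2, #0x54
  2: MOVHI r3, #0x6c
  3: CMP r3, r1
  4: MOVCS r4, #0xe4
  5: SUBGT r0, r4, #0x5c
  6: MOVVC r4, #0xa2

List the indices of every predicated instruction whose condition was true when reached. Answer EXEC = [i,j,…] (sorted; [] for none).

EXEC = [1,4]

[0] flags=1001 → (cmp)
[1] flags=1001 GE?T → r4=0x8c
[2] flags=1001 HI?F → skip
[3] flags=0011 → (cmp)
[4] flags=0011 CS?T → r4=0xe4
[5] flags=0011 GT?F → skip
[6] flags=0011 VC?F → skip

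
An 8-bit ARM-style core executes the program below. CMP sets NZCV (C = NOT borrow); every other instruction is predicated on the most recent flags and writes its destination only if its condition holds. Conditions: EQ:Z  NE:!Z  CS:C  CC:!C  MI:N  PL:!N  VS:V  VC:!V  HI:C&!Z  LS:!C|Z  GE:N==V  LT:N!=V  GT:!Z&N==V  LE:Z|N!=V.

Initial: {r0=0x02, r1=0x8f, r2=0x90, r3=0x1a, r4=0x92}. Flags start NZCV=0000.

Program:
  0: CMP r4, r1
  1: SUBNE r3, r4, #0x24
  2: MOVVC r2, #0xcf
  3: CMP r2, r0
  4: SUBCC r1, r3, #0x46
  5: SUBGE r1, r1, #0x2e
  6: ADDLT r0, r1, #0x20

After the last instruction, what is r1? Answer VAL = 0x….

0: ✓ CMP  NZCV=0010
1: ✓ SUBNE  r3←0x6e
2: ✓ MOVVC  r2←0xcf
3: ✓ CMP  NZCV=1010
4: · SUBCC
5: · SUBGE
6: ✓ ADDLT  r0←0xaf

VAL = 0x8f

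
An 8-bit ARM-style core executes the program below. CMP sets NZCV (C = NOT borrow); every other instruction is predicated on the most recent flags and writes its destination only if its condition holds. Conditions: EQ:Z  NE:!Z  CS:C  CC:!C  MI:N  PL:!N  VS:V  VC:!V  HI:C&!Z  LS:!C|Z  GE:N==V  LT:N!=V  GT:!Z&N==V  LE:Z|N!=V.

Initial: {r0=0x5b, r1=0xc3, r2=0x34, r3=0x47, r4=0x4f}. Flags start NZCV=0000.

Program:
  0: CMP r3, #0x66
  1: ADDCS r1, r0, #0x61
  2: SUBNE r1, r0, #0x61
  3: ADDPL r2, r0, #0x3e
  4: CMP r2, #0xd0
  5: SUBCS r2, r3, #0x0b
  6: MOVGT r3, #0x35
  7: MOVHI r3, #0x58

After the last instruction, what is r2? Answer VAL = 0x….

0: ✓ CMP  NZCV=1000
1: · ADDCS
2: ✓ SUBNE  r1←0xfa
3: · ADDPL
4: ✓ CMP  NZCV=0000
5: · SUBCS
6: ✓ MOVGT  r3←0x35
7: · MOVHI

VAL = 0x34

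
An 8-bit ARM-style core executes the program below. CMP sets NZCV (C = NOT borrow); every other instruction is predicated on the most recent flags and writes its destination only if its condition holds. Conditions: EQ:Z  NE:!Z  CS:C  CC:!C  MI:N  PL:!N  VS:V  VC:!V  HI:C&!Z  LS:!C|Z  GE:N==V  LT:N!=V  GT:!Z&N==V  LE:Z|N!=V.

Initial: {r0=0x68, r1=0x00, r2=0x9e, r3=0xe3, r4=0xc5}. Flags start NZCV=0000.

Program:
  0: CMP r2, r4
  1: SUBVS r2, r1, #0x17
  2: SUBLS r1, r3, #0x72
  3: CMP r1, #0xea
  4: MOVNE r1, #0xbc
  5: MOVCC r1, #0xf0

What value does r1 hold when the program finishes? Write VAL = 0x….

0: ✓ CMP  NZCV=1000
1: · SUBVS
2: ✓ SUBLS  r1←0x71
3: ✓ CMP  NZCV=1001
4: ✓ MOVNE  r1←0xbc
5: ✓ MOVCC  r1←0xf0

VAL = 0xf0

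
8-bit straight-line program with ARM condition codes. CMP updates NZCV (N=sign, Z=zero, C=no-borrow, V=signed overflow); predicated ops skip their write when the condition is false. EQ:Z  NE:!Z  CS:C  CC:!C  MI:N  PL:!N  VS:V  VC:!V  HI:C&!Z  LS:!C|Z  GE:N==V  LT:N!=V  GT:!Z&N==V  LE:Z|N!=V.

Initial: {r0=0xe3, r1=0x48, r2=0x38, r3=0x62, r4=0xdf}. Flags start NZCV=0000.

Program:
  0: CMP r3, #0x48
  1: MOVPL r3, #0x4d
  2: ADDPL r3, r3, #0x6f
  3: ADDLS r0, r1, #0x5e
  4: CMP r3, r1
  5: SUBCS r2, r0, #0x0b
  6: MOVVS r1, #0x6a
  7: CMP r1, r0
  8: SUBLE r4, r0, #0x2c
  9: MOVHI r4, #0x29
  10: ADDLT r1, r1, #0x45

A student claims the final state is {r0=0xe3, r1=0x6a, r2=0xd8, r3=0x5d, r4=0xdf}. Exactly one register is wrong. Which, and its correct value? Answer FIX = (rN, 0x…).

FIX = (r3, 0xbc)

[0] flags=0010 → (cmp)
[1] flags=0010 PL?T → r3=0x4d
[2] flags=0010 PL?T → r3=0xbc
[3] flags=0010 LS?F → skip
[4] flags=0011 → (cmp)
[5] flags=0011 CS?T → r2=0xd8
[6] flags=0011 VS?T → r1=0x6a
[7] flags=1001 → (cmp)
[8] flags=1001 LE?F → skip
[9] flags=1001 HI?F → skip
[10] flags=1001 LT?F → skip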